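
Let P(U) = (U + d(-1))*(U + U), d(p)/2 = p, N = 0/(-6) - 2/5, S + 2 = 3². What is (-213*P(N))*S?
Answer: -71568/25 ≈ -2862.7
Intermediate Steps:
S = 7 (S = -2 + 3² = -2 + 9 = 7)
N = -⅖ (N = 0*(-⅙) - 2*⅕ = 0 - ⅖ = -⅖ ≈ -0.40000)
d(p) = 2*p
P(U) = 2*U*(-2 + U) (P(U) = (U + 2*(-1))*(U + U) = (U - 2)*(2*U) = (-2 + U)*(2*U) = 2*U*(-2 + U))
(-213*P(N))*S = -426*(-2)*(-2 - ⅖)/5*7 = -426*(-2)*(-12)/(5*5)*7 = -213*48/25*7 = -10224/25*7 = -71568/25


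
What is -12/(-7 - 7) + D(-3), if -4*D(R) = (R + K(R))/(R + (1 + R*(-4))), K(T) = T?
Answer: 141/140 ≈ 1.0071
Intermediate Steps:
D(R) = -R/(2*(1 - 3*R)) (D(R) = -(R + R)/(4*(R + (1 + R*(-4)))) = -2*R/(4*(R + (1 - 4*R))) = -2*R/(4*(1 - 3*R)) = -R/(2*(1 - 3*R)))
-12/(-7 - 7) + D(-3) = -12/(-7 - 7) + (½)*(-3)/(-1 + 3*(-3)) = -12/(-14) + (½)*(-3)/(-1 - 9) = -1/14*(-12) + (½)*(-3)/(-10) = 6/7 + (½)*(-3)*(-⅒) = 6/7 + 3/20 = 141/140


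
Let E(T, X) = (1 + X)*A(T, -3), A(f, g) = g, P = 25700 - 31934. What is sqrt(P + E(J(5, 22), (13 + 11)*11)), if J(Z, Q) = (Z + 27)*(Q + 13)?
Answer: 3*I*sqrt(781) ≈ 83.839*I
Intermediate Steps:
P = -6234
J(Z, Q) = (13 + Q)*(27 + Z) (J(Z, Q) = (27 + Z)*(13 + Q) = (13 + Q)*(27 + Z))
E(T, X) = -3 - 3*X (E(T, X) = (1 + X)*(-3) = -3 - 3*X)
sqrt(P + E(J(5, 22), (13 + 11)*11)) = sqrt(-6234 + (-3 - 3*(13 + 11)*11)) = sqrt(-6234 + (-3 - 72*11)) = sqrt(-6234 + (-3 - 3*264)) = sqrt(-6234 + (-3 - 792)) = sqrt(-6234 - 795) = sqrt(-7029) = 3*I*sqrt(781)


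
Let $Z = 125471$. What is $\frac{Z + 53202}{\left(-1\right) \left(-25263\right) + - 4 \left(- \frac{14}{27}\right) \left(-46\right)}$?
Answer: $\frac{438561}{61775} \approx 7.0993$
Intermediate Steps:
$\frac{Z + 53202}{\left(-1\right) \left(-25263\right) + - 4 \left(- \frac{14}{27}\right) \left(-46\right)} = \frac{125471 + 53202}{\left(-1\right) \left(-25263\right) + - 4 \left(- \frac{14}{27}\right) \left(-46\right)} = \frac{178673}{25263 + - 4 \left(\left(-14\right) \frac{1}{27}\right) \left(-46\right)} = \frac{178673}{25263 + \left(-4\right) \left(- \frac{14}{27}\right) \left(-46\right)} = \frac{178673}{25263 + \frac{56}{27} \left(-46\right)} = \frac{178673}{25263 - \frac{2576}{27}} = \frac{178673}{\frac{679525}{27}} = 178673 \cdot \frac{27}{679525} = \frac{438561}{61775}$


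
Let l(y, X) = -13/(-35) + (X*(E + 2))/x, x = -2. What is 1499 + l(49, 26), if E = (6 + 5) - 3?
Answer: 47928/35 ≈ 1369.4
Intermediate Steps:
E = 8 (E = 11 - 3 = 8)
l(y, X) = 13/35 - 5*X (l(y, X) = -13/(-35) + (X*(8 + 2))/(-2) = -13*(-1/35) + (X*10)*(-1/2) = 13/35 + (10*X)*(-1/2) = 13/35 - 5*X)
1499 + l(49, 26) = 1499 + (13/35 - 5*26) = 1499 + (13/35 - 130) = 1499 - 4537/35 = 47928/35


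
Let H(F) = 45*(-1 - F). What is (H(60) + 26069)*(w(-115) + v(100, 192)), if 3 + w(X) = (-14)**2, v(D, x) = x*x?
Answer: 864317468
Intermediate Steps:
v(D, x) = x**2
H(F) = -45 - 45*F
w(X) = 193 (w(X) = -3 + (-14)**2 = -3 + 196 = 193)
(H(60) + 26069)*(w(-115) + v(100, 192)) = ((-45 - 45*60) + 26069)*(193 + 192**2) = ((-45 - 2700) + 26069)*(193 + 36864) = (-2745 + 26069)*37057 = 23324*37057 = 864317468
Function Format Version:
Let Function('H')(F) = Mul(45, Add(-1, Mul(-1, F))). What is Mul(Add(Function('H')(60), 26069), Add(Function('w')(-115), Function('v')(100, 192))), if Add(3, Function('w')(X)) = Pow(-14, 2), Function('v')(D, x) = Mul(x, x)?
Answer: 864317468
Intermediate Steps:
Function('v')(D, x) = Pow(x, 2)
Function('H')(F) = Add(-45, Mul(-45, F))
Function('w')(X) = 193 (Function('w')(X) = Add(-3, Pow(-14, 2)) = Add(-3, 196) = 193)
Mul(Add(Function('H')(60), 26069), Add(Function('w')(-115), Function('v')(100, 192))) = Mul(Add(Add(-45, Mul(-45, 60)), 26069), Add(193, Pow(192, 2))) = Mul(Add(Add(-45, -2700), 26069), Add(193, 36864)) = Mul(Add(-2745, 26069), 37057) = Mul(23324, 37057) = 864317468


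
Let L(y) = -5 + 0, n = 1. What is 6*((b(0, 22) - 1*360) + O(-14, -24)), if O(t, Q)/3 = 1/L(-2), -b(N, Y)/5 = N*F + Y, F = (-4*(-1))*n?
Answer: -14118/5 ≈ -2823.6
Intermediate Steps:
L(y) = -5
F = 4 (F = -4*(-1)*1 = 4*1 = 4)
b(N, Y) = -20*N - 5*Y (b(N, Y) = -5*(N*4 + Y) = -5*(4*N + Y) = -5*(Y + 4*N) = -20*N - 5*Y)
O(t, Q) = -⅗ (O(t, Q) = 3/(-5) = 3*(-⅕) = -⅗)
6*((b(0, 22) - 1*360) + O(-14, -24)) = 6*(((-20*0 - 5*22) - 1*360) - ⅗) = 6*(((0 - 110) - 360) - ⅗) = 6*((-110 - 360) - ⅗) = 6*(-470 - ⅗) = 6*(-2353/5) = -14118/5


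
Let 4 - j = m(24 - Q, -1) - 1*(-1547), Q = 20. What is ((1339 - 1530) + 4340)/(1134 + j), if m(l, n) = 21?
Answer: -4149/430 ≈ -9.6488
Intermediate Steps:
j = -1564 (j = 4 - (21 - 1*(-1547)) = 4 - (21 + 1547) = 4 - 1*1568 = 4 - 1568 = -1564)
((1339 - 1530) + 4340)/(1134 + j) = ((1339 - 1530) + 4340)/(1134 - 1564) = (-191 + 4340)/(-430) = 4149*(-1/430) = -4149/430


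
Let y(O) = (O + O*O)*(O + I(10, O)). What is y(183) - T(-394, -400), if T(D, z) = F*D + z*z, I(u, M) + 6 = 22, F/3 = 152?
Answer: 6720392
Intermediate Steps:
F = 456 (F = 3*152 = 456)
I(u, M) = 16 (I(u, M) = -6 + 22 = 16)
T(D, z) = z² + 456*D (T(D, z) = 456*D + z*z = 456*D + z² = z² + 456*D)
y(O) = (16 + O)*(O + O²) (y(O) = (O + O*O)*(O + 16) = (O + O²)*(16 + O) = (16 + O)*(O + O²))
y(183) - T(-394, -400) = 183*(16 + 183² + 17*183) - ((-400)² + 456*(-394)) = 183*(16 + 33489 + 3111) - (160000 - 179664) = 183*36616 - 1*(-19664) = 6700728 + 19664 = 6720392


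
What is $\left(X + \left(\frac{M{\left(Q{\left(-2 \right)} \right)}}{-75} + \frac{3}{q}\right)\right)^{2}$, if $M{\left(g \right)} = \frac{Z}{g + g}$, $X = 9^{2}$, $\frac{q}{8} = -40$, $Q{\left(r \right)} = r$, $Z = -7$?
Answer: $\frac{151043381449}{23040000} \approx 6555.7$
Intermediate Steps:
$q = -320$ ($q = 8 \left(-40\right) = -320$)
$X = 81$
$M{\left(g \right)} = - \frac{7}{2 g}$ ($M{\left(g \right)} = \frac{1}{g + g} \left(-7\right) = \frac{1}{2 g} \left(-7\right) = - \frac{7}{2 g}$)
$\left(X + \left(\frac{M{\left(Q{\left(-2 \right)} \right)}}{-75} + \frac{3}{q}\right)\right)^{2} = \left(81 + \left(\frac{\left(- \frac{7}{2}\right) \frac{1}{-2}}{-75} + \frac{3}{-320}\right)\right)^{2} = \left(81 + \left(\left(- \frac{7}{2}\right) \left(- \frac{1}{2}\right) \left(- \frac{1}{75}\right) + 3 \left(- \frac{1}{320}\right)\right)\right)^{2} = \left(81 + \left(\frac{7}{4} \left(- \frac{1}{75}\right) - \frac{3}{320}\right)\right)^{2} = \left(81 - \frac{157}{4800}\right)^{2} = \left(\frac{388643}{4800}\right)^{2} = \frac{151043381449}{23040000}$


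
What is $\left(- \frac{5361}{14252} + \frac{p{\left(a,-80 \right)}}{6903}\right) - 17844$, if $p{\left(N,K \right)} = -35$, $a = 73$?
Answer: $- \frac{1755557991067}{98381556} \approx -17844.0$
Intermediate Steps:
$\left(- \frac{5361}{14252} + \frac{p{\left(a,-80 \right)}}{6903}\right) - 17844 = \left(- \frac{5361}{14252} - \frac{35}{6903}\right) - 17844 = - \frac{37505803}{98381556} - 17844 = - \frac{1755557991067}{98381556}$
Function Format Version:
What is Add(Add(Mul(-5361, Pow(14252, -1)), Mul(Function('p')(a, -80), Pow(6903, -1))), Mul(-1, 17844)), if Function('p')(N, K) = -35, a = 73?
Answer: Rational(-1755557991067, 98381556) ≈ -17844.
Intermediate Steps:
Add(Add(Mul(-5361, Pow(14252, -1)), Mul(Function('p')(a, -80), Pow(6903, -1))), Mul(-1, 17844)) = Add(Add(Mul(-5361, Pow(14252, -1)), Mul(-35, Pow(6903, -1))), Mul(-1, 17844)) = Add(Add(Mul(-5361, Rational(1, 14252)), Mul(-35, Rational(1, 6903))), -17844) = Add(Add(Rational(-5361, 14252), Rational(-35, 6903)), -17844) = Add(Rational(-37505803, 98381556), -17844) = Rational(-1755557991067, 98381556)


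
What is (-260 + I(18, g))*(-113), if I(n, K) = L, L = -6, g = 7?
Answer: 30058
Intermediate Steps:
I(n, K) = -6
(-260 + I(18, g))*(-113) = (-260 - 6)*(-113) = -266*(-113) = 30058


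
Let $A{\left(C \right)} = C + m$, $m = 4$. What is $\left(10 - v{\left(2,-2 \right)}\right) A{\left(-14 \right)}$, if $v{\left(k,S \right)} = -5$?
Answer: $-150$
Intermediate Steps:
$A{\left(C \right)} = 4 + C$ ($A{\left(C \right)} = C + 4 = 4 + C$)
$\left(10 - v{\left(2,-2 \right)}\right) A{\left(-14 \right)} = \left(10 - -5\right) \left(4 - 14\right) = \left(10 + 5\right) \left(-10\right) = 15 \left(-10\right) = -150$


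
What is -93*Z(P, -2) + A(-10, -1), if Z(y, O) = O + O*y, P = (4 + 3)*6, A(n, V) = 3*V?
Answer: 7995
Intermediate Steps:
P = 42 (P = 7*6 = 42)
-93*Z(P, -2) + A(-10, -1) = -(-186)*(1 + 42) + 3*(-1) = -(-186)*43 - 3 = -93*(-86) - 3 = 7998 - 3 = 7995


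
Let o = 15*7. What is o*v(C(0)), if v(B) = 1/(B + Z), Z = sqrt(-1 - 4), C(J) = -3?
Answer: -45/2 - 15*I*sqrt(5)/2 ≈ -22.5 - 16.771*I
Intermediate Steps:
o = 105
Z = I*sqrt(5) (Z = sqrt(-5) = I*sqrt(5) ≈ 2.2361*I)
v(B) = 1/(B + I*sqrt(5))
o*v(C(0)) = 105/(-3 + I*sqrt(5))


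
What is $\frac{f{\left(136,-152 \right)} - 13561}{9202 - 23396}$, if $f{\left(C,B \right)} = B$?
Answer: $\frac{13713}{14194} \approx 0.96611$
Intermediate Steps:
$\frac{f{\left(136,-152 \right)} - 13561}{9202 - 23396} = \frac{-152 - 13561}{9202 - 23396} = - \frac{13713}{-14194} = \left(-13713\right) \left(- \frac{1}{14194}\right) = \frac{13713}{14194}$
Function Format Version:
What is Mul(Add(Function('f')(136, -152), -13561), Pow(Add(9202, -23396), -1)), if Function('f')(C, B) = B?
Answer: Rational(13713, 14194) ≈ 0.96611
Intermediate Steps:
Mul(Add(Function('f')(136, -152), -13561), Pow(Add(9202, -23396), -1)) = Mul(Add(-152, -13561), Pow(Add(9202, -23396), -1)) = Mul(-13713, Pow(-14194, -1)) = Mul(-13713, Rational(-1, 14194)) = Rational(13713, 14194)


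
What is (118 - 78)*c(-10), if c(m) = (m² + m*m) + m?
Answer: 7600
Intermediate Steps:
c(m) = m + 2*m² (c(m) = (m² + m²) + m = 2*m² + m = m + 2*m²)
(118 - 78)*c(-10) = (118 - 78)*(-10*(1 + 2*(-10))) = 40*(-10*(1 - 20)) = 40*(-10*(-19)) = 40*190 = 7600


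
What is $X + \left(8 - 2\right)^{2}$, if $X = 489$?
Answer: $525$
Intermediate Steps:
$X + \left(8 - 2\right)^{2} = 489 + \left(8 - 2\right)^{2} = 489 + 6^{2} = 489 + 36 = 525$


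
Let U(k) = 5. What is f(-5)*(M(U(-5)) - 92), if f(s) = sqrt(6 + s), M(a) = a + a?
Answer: -82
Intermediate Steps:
M(a) = 2*a
f(-5)*(M(U(-5)) - 92) = sqrt(6 - 5)*(2*5 - 92) = sqrt(1)*(10 - 92) = 1*(-82) = -82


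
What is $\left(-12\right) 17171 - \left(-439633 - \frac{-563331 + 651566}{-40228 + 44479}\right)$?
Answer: $\frac{993041066}{4251} \approx 2.336 \cdot 10^{5}$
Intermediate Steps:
$\left(-12\right) 17171 - \left(-439633 - \frac{-563331 + 651566}{-40228 + 44479}\right) = -206052 - \left(-439633 - \frac{88235}{4251}\right) = -206052 + \left(\left(936861 + 88235 \cdot \frac{1}{4251}\right) - 497228\right) = -206052 + \left(\left(936861 + \frac{88235}{4251}\right) - 497228\right) = -206052 + \left(\frac{3982684346}{4251} - 497228\right) = -206052 + \frac{1868968118}{4251} = \frac{993041066}{4251}$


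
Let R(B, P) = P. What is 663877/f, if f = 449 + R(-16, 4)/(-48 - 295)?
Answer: 227709811/154003 ≈ 1478.6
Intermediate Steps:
f = 154003/343 (f = 449 + 4/(-48 - 295) = 449 + 4/(-343) = 449 - 1/343*4 = 449 - 4/343 = 154003/343 ≈ 448.99)
663877/f = 663877/(154003/343) = 663877*(343/154003) = 227709811/154003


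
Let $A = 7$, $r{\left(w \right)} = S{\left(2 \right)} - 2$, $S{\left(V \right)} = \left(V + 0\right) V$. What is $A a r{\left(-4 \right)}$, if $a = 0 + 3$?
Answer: $42$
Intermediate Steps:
$S{\left(V \right)} = V^{2}$ ($S{\left(V \right)} = V V = V^{2}$)
$r{\left(w \right)} = 2$ ($r{\left(w \right)} = 2^{2} - 2 = 4 - 2 = 2$)
$a = 3$
$A a r{\left(-4 \right)} = 7 \cdot 3 \cdot 2 = 21 \cdot 2 = 42$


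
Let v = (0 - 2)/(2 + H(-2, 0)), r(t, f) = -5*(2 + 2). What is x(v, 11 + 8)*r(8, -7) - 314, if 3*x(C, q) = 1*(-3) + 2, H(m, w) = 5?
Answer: -922/3 ≈ -307.33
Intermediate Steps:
r(t, f) = -20 (r(t, f) = -5*4 = -20)
v = -2/7 (v = (0 - 2)/(2 + 5) = -2/7 ≈ -0.28571)
x(C, q) = -⅓ (x(C, q) = (1*(-3) + 2)/3 = (-3 + 2)/3 = (⅓)*(-1) = -⅓)
x(v, 11 + 8)*r(8, -7) - 314 = -⅓*(-20) - 314 = 20/3 - 314 = -922/3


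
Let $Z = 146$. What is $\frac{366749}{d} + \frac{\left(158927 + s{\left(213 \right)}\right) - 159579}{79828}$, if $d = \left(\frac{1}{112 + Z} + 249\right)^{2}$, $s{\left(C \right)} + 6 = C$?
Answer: $\frac{1946946935088203}{329463171875572} \approx 5.9095$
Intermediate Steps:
$s{\left(C \right)} = -6 + C$
$d = \frac{4127163049}{66564}$ ($d = \left(\frac{1}{112 + 146} + 249\right)^{2} = \left(\frac{1}{258} + 249\right)^{2} = \left(\frac{64243}{258}\right)^{2} = \frac{4127163049}{66564} \approx 62003.0$)
$\frac{366749}{d} + \frac{\left(158927 + s{\left(213 \right)}\right) - 159579}{79828} = \frac{366749}{\frac{4127163049}{66564}} + \frac{\left(158927 + \left(-6 + 213\right)\right) - 159579}{79828} = 366749 \cdot \frac{66564}{4127163049} + \left(\left(158927 + 207\right) - 159579\right) \frac{1}{79828} = \frac{24412280436}{4127163049} + \left(159134 - 159579\right) \frac{1}{79828} = \frac{24412280436}{4127163049} - \frac{445}{79828} = \frac{1946946935088203}{329463171875572}$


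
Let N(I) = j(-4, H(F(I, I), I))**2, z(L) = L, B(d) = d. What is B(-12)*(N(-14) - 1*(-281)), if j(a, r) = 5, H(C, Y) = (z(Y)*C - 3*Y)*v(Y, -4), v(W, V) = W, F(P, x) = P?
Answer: -3672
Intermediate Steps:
H(C, Y) = Y*(-3*Y + C*Y) (H(C, Y) = (Y*C - 3*Y)*Y = (C*Y - 3*Y)*Y = (-3*Y + C*Y)*Y = Y*(-3*Y + C*Y))
N(I) = 25 (N(I) = 5**2 = 25)
B(-12)*(N(-14) - 1*(-281)) = -12*(25 - 1*(-281)) = -12*(25 + 281) = -12*306 = -3672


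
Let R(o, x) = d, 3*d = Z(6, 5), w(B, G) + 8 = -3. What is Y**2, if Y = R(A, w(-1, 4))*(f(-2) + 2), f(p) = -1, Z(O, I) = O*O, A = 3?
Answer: 144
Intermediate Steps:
w(B, G) = -11 (w(B, G) = -8 - 3 = -11)
Z(O, I) = O**2
d = 12 (d = (1/3)*6**2 = (1/3)*36 = 12)
R(o, x) = 12
Y = 12 (Y = 12*(-1 + 2) = 12*1 = 12)
Y**2 = 12**2 = 144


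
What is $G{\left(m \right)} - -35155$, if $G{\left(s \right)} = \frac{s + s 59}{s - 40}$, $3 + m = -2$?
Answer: $\frac{105485}{3} \approx 35162.0$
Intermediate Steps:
$m = -5$ ($m = -3 - 2 = -5$)
$G{\left(s \right)} = \frac{60 s}{-40 + s}$ ($G{\left(s \right)} = \frac{s + 59 s}{-40 + s} = \frac{60 s}{-40 + s}$)
$G{\left(m \right)} - -35155 = 60 \left(-5\right) \frac{1}{-40 - 5} - -35155 = 60 \left(-5\right) \frac{1}{-45} + 35155 = 60 \left(-5\right) \left(- \frac{1}{45}\right) + 35155 = \frac{20}{3} + 35155 = \frac{105485}{3}$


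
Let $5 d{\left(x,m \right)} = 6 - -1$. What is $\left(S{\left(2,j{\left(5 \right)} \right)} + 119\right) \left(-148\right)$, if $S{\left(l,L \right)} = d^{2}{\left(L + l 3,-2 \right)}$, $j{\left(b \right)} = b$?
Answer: $- \frac{447552}{25} \approx -17902.0$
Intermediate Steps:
$d{\left(x,m \right)} = \frac{7}{5}$ ($d{\left(x,m \right)} = \frac{6 - -1}{5} = \frac{6 + 1}{5} = \frac{1}{5} \cdot 7 = \frac{7}{5}$)
$S{\left(l,L \right)} = \frac{49}{25}$ ($S{\left(l,L \right)} = \left(\frac{7}{5}\right)^{2} = \frac{49}{25}$)
$\left(S{\left(2,j{\left(5 \right)} \right)} + 119\right) \left(-148\right) = \left(\frac{49}{25} + 119\right) \left(-148\right) = \frac{3024}{25} \left(-148\right) = - \frac{447552}{25}$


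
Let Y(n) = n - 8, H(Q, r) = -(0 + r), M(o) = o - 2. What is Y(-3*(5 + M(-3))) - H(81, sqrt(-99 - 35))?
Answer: -8 + I*sqrt(134) ≈ -8.0 + 11.576*I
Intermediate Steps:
M(o) = -2 + o
H(Q, r) = -r
Y(n) = -8 + n
Y(-3*(5 + M(-3))) - H(81, sqrt(-99 - 35)) = (-8 - 3*(5 + (-2 - 3))) - (-1)*sqrt(-99 - 35) = (-8 - 3*(5 - 5)) - (-1)*sqrt(-134) = (-8 - 3*0) - (-1)*I*sqrt(134) = (-8 + 0) - (-1)*I*sqrt(134) = -8 + I*sqrt(134)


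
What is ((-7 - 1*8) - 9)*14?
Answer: -336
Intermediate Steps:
((-7 - 1*8) - 9)*14 = ((-7 - 8) - 9)*14 = (-15 - 9)*14 = -24*14 = -336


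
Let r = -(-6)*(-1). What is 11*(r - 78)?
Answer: -924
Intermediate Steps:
r = -6 (r = -6*1 = -6)
11*(r - 78) = 11*(-6 - 78) = 11*(-84) = -924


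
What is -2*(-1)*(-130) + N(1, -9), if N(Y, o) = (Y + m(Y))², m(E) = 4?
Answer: -235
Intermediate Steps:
N(Y, o) = (4 + Y)² (N(Y, o) = (Y + 4)² = (4 + Y)²)
-2*(-1)*(-130) + N(1, -9) = -2*(-1)*(-130) + (4 + 1)² = 2*(-130) + 5² = -260 + 25 = -235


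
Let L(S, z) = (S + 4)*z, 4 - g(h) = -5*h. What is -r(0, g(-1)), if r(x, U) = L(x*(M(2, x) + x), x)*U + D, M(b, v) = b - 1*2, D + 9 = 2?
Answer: 7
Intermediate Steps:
D = -7 (D = -9 + 2 = -7)
M(b, v) = -2 + b (M(b, v) = b - 2 = -2 + b)
g(h) = 4 + 5*h (g(h) = 4 - (-5)*h = 4 + 5*h)
L(S, z) = z*(4 + S) (L(S, z) = (4 + S)*z = z*(4 + S))
r(x, U) = -7 + U*x*(4 + x²) (r(x, U) = (x*(4 + x*((-2 + 2) + x)))*U - 7 = (x*(4 + x*(0 + x)))*U - 7 = (x*(4 + x*x))*U - 7 = (x*(4 + x²))*U - 7 = U*x*(4 + x²) - 7 = -7 + U*x*(4 + x²))
-r(0, g(-1)) = -(-7 + (4 + 5*(-1))*0*(4 + 0²)) = -(-7 + (4 - 5)*0*(4 + 0)) = -(-7 - 1*0*4) = -(-7 + 0) = -1*(-7) = 7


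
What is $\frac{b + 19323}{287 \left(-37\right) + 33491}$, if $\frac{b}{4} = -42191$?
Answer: $- \frac{149441}{22872} \approx -6.5338$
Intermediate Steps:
$b = -168764$ ($b = 4 \left(-42191\right) = -168764$)
$\frac{b + 19323}{287 \left(-37\right) + 33491} = \frac{-168764 + 19323}{287 \left(-37\right) + 33491} = - \frac{149441}{-10619 + 33491} = - \frac{149441}{22872}$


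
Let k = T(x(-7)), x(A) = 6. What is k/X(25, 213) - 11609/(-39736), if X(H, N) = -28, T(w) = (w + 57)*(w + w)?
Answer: -1061263/39736 ≈ -26.708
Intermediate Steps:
T(w) = 2*w*(57 + w) (T(w) = (57 + w)*(2*w) = 2*w*(57 + w))
k = 756 (k = 2*6*(57 + 6) = 2*6*63 = 756)
k/X(25, 213) - 11609/(-39736) = 756/(-28) - 11609/(-39736) = 756*(-1/28) - 11609*(-1/39736) = -27 + 11609/39736 = -1061263/39736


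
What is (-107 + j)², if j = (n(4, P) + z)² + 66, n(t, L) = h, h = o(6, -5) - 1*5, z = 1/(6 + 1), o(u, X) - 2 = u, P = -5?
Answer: 2325625/2401 ≈ 968.61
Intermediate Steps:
o(u, X) = 2 + u
z = ⅐ (z = 1/7 = ⅐ ≈ 0.14286)
h = 3 (h = (2 + 6) - 1*5 = 8 - 5 = 3)
n(t, L) = 3
j = 3718/49 (j = (3 + ⅐)² + 66 = (22/7)² + 66 = 484/49 + 66 = 3718/49 ≈ 75.878)
(-107 + j)² = (-107 + 3718/49)² = (-1525/49)² = 2325625/2401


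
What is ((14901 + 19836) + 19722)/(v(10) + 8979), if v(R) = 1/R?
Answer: 544590/89791 ≈ 6.0651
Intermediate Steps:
((14901 + 19836) + 19722)/(v(10) + 8979) = ((14901 + 19836) + 19722)/(1/10 + 8979) = (34737 + 19722)/(⅒ + 8979) = 54459/(89791/10) = 54459*(10/89791) = 544590/89791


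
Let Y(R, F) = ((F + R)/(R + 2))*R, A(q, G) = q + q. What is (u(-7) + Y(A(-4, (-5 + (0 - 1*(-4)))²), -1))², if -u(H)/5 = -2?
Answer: 4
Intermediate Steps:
A(q, G) = 2*q
u(H) = 10 (u(H) = -5*(-2) = 10)
Y(R, F) = R*(F + R)/(2 + R) (Y(R, F) = ((F + R)/(2 + R))*R = R*(F + R)/(2 + R))
(u(-7) + Y(A(-4, (-5 + (0 - 1*(-4)))²), -1))² = (10 + (2*(-4))*(-1 + 2*(-4))/(2 + 2*(-4)))² = (10 - 8*(-1 - 8)/(2 - 8))² = (10 - 8*(-9)/(-6))² = (10 - 8*(-⅙)*(-9))² = (10 - 12)² = (-2)² = 4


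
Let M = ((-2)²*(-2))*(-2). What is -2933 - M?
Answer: -2949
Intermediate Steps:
M = 16 (M = (4*(-2))*(-2) = -8*(-2) = 16)
-2933 - M = -2933 - 1*16 = -2933 - 16 = -2949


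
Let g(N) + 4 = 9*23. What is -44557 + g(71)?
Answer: -44354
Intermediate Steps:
g(N) = 203 (g(N) = -4 + 9*23 = -4 + 207 = 203)
-44557 + g(71) = -44557 + 203 = -44354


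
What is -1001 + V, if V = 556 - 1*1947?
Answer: -2392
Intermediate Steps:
V = -1391 (V = 556 - 1947 = -1391)
-1001 + V = -1001 - 1391 = -2392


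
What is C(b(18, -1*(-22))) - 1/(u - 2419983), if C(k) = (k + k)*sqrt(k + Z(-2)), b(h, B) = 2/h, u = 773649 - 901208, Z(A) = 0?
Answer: 5095111/68783634 ≈ 0.074075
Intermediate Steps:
u = -127559
C(k) = 2*k**(3/2) (C(k) = (k + k)*sqrt(k + 0) = (2*k)*sqrt(k) = 2*k**(3/2))
C(b(18, -1*(-22))) - 1/(u - 2419983) = 2*(2/18)**(3/2) - 1/(-127559 - 2419983) = 2*(2*(1/18))**(3/2) - 1/(-2547542) = 2*(1/9)**(3/2) - 1*(-1/2547542) = 2*(1/27) + 1/2547542 = 2/27 + 1/2547542 = 5095111/68783634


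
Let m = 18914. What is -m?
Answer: -18914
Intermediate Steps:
-m = -1*18914 = -18914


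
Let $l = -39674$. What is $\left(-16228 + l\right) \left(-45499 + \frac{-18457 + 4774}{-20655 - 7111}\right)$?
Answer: $\frac{35310821162001}{13883} \approx 2.5435 \cdot 10^{9}$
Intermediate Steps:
$\left(-16228 + l\right) \left(-45499 + \frac{-18457 + 4774}{-20655 - 7111}\right) = \left(-16228 - 39674\right) \left(-45499 + \frac{-18457 + 4774}{-20655 - 7111}\right) = - 55902 \left(-45499 - \frac{13683}{-27766}\right) = - 55902 \left(-45499 - - \frac{13683}{27766}\right) = - 55902 \left(-45499 + \frac{13683}{27766}\right) = \left(-55902\right) \left(- \frac{1263311551}{27766}\right) = \frac{35310821162001}{13883}$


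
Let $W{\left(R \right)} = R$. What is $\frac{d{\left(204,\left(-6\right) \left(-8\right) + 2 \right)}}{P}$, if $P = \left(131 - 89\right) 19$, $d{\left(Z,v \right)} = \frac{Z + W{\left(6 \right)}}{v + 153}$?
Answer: $\frac{5}{3857} \approx 0.0012963$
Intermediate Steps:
$d{\left(Z,v \right)} = \frac{6 + Z}{153 + v}$ ($d{\left(Z,v \right)} = \frac{Z + 6}{v + 153} = \frac{6 + Z}{153 + v}$)
$P = 798$ ($P = 42 \cdot 19 = 798$)
$\frac{d{\left(204,\left(-6\right) \left(-8\right) + 2 \right)}}{P} = \frac{\frac{1}{153 + \left(\left(-6\right) \left(-8\right) + 2\right)} \left(6 + 204\right)}{798} = \frac{1}{153 + \left(48 + 2\right)} 210 \cdot \frac{1}{798} = \frac{1}{153 + 50} \cdot 210 \cdot \frac{1}{798} = \frac{1}{203} \cdot 210 \cdot \frac{1}{798} = \frac{30}{29} \cdot \frac{1}{798} = \frac{5}{3857}$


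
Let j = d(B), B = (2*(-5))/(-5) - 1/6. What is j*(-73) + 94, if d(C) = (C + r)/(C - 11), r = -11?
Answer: 21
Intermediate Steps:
B = 11/6 (B = -10*(-⅕) - 1*⅙ = 2 - ⅙ = 11/6 ≈ 1.8333)
d(C) = 1 (d(C) = (C - 11)/(C - 11) = (-11 + C)/(-11 + C) = 1)
j = 1
j*(-73) + 94 = 1*(-73) + 94 = -73 + 94 = 21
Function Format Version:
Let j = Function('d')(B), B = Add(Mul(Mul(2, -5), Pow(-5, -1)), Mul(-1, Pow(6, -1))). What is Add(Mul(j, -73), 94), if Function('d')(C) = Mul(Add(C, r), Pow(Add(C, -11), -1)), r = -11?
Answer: 21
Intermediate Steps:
B = Rational(11, 6) (B = Add(Mul(-10, Rational(-1, 5)), Mul(-1, Rational(1, 6))) = Add(2, Rational(-1, 6)) = Rational(11, 6) ≈ 1.8333)
Function('d')(C) = 1 (Function('d')(C) = Mul(Add(C, -11), Pow(Add(C, -11), -1)) = Mul(Add(-11, C), Pow(Add(-11, C), -1)) = 1)
j = 1
Add(Mul(j, -73), 94) = Add(Mul(1, -73), 94) = Add(-73, 94) = 21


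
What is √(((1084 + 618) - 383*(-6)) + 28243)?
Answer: √32243 ≈ 179.56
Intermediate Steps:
√(((1084 + 618) - 383*(-6)) + 28243) = √((1702 + 2298) + 28243) = √(4000 + 28243) = √32243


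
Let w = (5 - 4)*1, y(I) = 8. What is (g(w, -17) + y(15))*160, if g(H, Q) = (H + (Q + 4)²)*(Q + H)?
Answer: -433920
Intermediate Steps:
w = 1 (w = 1*1 = 1)
g(H, Q) = (H + Q)*(H + (4 + Q)²) (g(H, Q) = (H + (4 + Q)²)*(H + Q) = (H + Q)*(H + (4 + Q)²))
(g(w, -17) + y(15))*160 = ((1² + 1*(-17) + 1*(4 - 17)² - 17*(4 - 17)²) + 8)*160 = ((1 - 17 + 1*(-13)² - 17*(-13)²) + 8)*160 = ((1 - 17 + 1*169 - 17*169) + 8)*160 = ((1 - 17 + 169 - 2873) + 8)*160 = (-2720 + 8)*160 = -2712*160 = -433920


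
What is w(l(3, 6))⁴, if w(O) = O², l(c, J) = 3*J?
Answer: 11019960576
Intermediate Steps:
w(l(3, 6))⁴ = ((3*6)²)⁴ = (18²)⁴ = 324⁴ = 11019960576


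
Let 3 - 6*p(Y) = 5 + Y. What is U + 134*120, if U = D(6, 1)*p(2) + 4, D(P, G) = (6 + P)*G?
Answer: 16076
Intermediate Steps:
D(P, G) = G*(6 + P)
p(Y) = -⅓ - Y/6 (p(Y) = ½ - (5 + Y)/6 = ½ + (-⅚ - Y/6) = -⅓ - Y/6)
U = -4 (U = (1*(6 + 6))*(-⅓ - ⅙*2) + 4 = (1*12)*(-⅓ - ⅓) + 4 = 12*(-⅔) + 4 = -8 + 4 = -4)
U + 134*120 = -4 + 134*120 = -4 + 16080 = 16076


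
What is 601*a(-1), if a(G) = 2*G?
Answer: -1202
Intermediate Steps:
601*a(-1) = 601*(2*(-1)) = 601*(-2) = -1202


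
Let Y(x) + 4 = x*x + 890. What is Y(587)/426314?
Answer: 345455/426314 ≈ 0.81033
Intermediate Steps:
Y(x) = 886 + x² (Y(x) = -4 + (x*x + 890) = -4 + (x² + 890) = -4 + (890 + x²) = 886 + x²)
Y(587)/426314 = (886 + 587²)/426314 = (886 + 344569)*(1/426314) = 345455*(1/426314) = 345455/426314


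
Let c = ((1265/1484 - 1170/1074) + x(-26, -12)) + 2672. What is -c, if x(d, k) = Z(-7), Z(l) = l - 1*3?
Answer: -707060087/265636 ≈ -2661.8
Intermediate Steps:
Z(l) = -3 + l (Z(l) = l - 3 = -3 + l)
x(d, k) = -10 (x(d, k) = -3 - 7 = -10)
c = 707060087/265636 (c = ((1265/1484 - 1170/1074) - 10) + 2672 = ((1265*(1/1484) - 1170*1/1074) - 10) + 2672 = ((1265/1484 - 195/179) - 10) + 2672 = (-62945/265636 - 10) + 2672 = -2719305/265636 + 2672 = 707060087/265636 ≈ 2661.8)
-c = -1*707060087/265636 = -707060087/265636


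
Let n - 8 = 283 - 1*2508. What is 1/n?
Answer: -1/2217 ≈ -0.00045106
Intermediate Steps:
n = -2217 (n = 8 + (283 - 1*2508) = 8 + (283 - 2508) = 8 - 2225 = -2217)
1/n = 1/(-2217) = -1/2217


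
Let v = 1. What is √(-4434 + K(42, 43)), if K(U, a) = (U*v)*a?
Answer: 6*I*√73 ≈ 51.264*I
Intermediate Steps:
K(U, a) = U*a (K(U, a) = (U*1)*a = U*a)
√(-4434 + K(42, 43)) = √(-4434 + 42*43) = √(-4434 + 1806) = √(-2628) = 6*I*√73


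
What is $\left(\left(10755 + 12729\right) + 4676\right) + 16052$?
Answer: $44212$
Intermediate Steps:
$\left(\left(10755 + 12729\right) + 4676\right) + 16052 = \left(23484 + 4676\right) + 16052 = 28160 + 16052 = 44212$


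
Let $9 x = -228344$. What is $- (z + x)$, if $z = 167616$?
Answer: $- \frac{1280200}{9} \approx -1.4224 \cdot 10^{5}$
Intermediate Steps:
$x = - \frac{228344}{9}$ ($x = \frac{1}{9} \left(-228344\right) = - \frac{228344}{9} \approx -25372.0$)
$- (z + x) = - (167616 - \frac{228344}{9}) = \left(-1\right) \frac{1280200}{9} = - \frac{1280200}{9}$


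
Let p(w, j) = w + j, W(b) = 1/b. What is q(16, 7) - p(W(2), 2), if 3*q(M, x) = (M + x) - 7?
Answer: 17/6 ≈ 2.8333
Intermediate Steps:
q(M, x) = -7/3 + M/3 + x/3 (q(M, x) = ((M + x) - 7)/3 = (-7 + M + x)/3 = -7/3 + M/3 + x/3)
W(b) = 1/b
p(w, j) = j + w
q(16, 7) - p(W(2), 2) = (-7/3 + (⅓)*16 + (⅓)*7) - (2 + 1/2) = (-7/3 + 16/3 + 7/3) - (2 + ½) = 16/3 - 1*5/2 = 16/3 - 5/2 = 17/6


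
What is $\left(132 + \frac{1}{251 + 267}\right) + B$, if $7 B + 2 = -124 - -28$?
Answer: $\frac{61125}{518} \approx 118.0$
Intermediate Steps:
$B = -14$ ($B = - \frac{2}{7} + \frac{-124 - -28}{7} = - \frac{2}{7} + \frac{-124 + 28}{7} = - \frac{2}{7} + \frac{1}{7} \left(-96\right) = - \frac{2}{7} - \frac{96}{7} = -14$)
$\left(132 + \frac{1}{251 + 267}\right) + B = \left(132 + \frac{1}{251 + 267}\right) - 14 = \left(132 + \frac{1}{518}\right) - 14 = \frac{68377}{518} - 14 = \frac{61125}{518}$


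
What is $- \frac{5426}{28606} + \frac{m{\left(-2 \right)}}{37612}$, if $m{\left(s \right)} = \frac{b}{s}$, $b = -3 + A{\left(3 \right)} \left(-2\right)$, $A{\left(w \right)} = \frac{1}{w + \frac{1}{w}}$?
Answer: $- \frac{510078053}{2689822180} \approx -0.18963$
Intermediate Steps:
$b = - \frac{18}{5}$ ($b = -3 + \frac{3}{1 + 3^{2}} \left(-2\right) = -3 + \frac{3}{1 + 9} \left(-2\right) = -3 + \frac{3}{10} \left(-2\right) = -3 - \frac{3}{5} = - \frac{18}{5} \approx -3.6$)
$m{\left(s \right)} = - \frac{18}{5 s}$
$- \frac{5426}{28606} + \frac{m{\left(-2 \right)}}{37612} = - \frac{5426}{28606} + \frac{\left(- \frac{18}{5}\right) \frac{1}{-2}}{37612} = \left(-5426\right) \frac{1}{28606} + \left(- \frac{18}{5}\right) \left(- \frac{1}{2}\right) \frac{1}{37612} = - \frac{2713}{14303} + \frac{9}{5} \cdot \frac{1}{37612} = - \frac{2713}{14303} + \frac{9}{188060} = - \frac{510078053}{2689822180}$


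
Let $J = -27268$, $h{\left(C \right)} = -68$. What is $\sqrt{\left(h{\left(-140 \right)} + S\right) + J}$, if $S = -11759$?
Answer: $i \sqrt{39095} \approx 197.72 i$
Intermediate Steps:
$\sqrt{\left(h{\left(-140 \right)} + S\right) + J} = \sqrt{\left(-68 - 11759\right) - 27268} = \sqrt{-11827 - 27268} = \sqrt{-39095} = i \sqrt{39095}$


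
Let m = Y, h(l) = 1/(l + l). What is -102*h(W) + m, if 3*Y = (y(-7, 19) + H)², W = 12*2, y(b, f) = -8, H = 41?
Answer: 2887/8 ≈ 360.88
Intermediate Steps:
W = 24
h(l) = 1/(2*l)
Y = 363 (Y = (-8 + 41)²/3 = (⅓)*33² = (⅓)*1089 = 363)
m = 363
-102*h(W) + m = -51/24 + 363 = -102*1/48 + 363 = -17/8 + 363 = 2887/8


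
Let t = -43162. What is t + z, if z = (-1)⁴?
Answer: -43161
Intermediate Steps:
z = 1
t + z = -43162 + 1 = -43161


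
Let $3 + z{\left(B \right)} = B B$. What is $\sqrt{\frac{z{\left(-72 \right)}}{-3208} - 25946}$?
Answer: $\frac{i \sqrt{66758439098}}{1604} \approx 161.08 i$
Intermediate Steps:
$z{\left(B \right)} = -3 + B^{2}$ ($z{\left(B \right)} = -3 + B B = -3 + B^{2}$)
$\sqrt{\frac{z{\left(-72 \right)}}{-3208} - 25946} = \sqrt{\frac{-3 + \left(-72\right)^{2}}{-3208} - 25946} = \sqrt{\left(-3 + 5184\right) \left(- \frac{1}{3208}\right) - 25946} = \sqrt{5181 \left(- \frac{1}{3208}\right) - 25946} = \sqrt{- \frac{5181}{3208} - 25946} = \sqrt{- \frac{83239949}{3208}} = \frac{i \sqrt{66758439098}}{1604}$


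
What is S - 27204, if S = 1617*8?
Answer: -14268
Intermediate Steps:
S = 12936
S - 27204 = 12936 - 27204 = -14268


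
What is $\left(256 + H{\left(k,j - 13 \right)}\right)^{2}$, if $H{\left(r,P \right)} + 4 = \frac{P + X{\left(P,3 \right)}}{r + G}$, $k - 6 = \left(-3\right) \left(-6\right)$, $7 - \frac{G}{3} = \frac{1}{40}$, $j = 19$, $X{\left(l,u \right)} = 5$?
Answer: $\frac{205466384656}{3229209} \approx 63627.0$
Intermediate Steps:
$G = \frac{837}{40}$ ($G = 21 - \frac{3}{40} = \frac{837}{40} \approx 20.925$)
$k = 24$ ($k = 6 - -18 = 6 + 18 = 24$)
$H{\left(r,P \right)} = -4 + \frac{5 + P}{\frac{837}{40} + r}$ ($H{\left(r,P \right)} = -4 + \frac{P + 5}{r + \frac{837}{40}} = -4 + \frac{5 + P}{\frac{837}{40} + r}$)
$\left(256 + H{\left(k,j - 13 \right)}\right)^{2} = \left(256 + \frac{4 \left(-787 - 960 + 10 \left(19 - 13\right)\right)}{837 + 40 \cdot 24}\right)^{2} = \left(256 + \frac{4 \left(-787 - 960 + 10 \left(19 - 13\right)\right)}{837 + 960}\right)^{2} = \left(256 + \frac{4 \left(-787 - 960 + 10 \cdot 6\right)}{1797}\right)^{2} = \left(256 + 4 \cdot \frac{1}{1797} \left(-787 - 960 + 60\right)\right)^{2} = \left(256 + 4 \cdot \frac{1}{1797} \left(-1687\right)\right)^{2} = \left(256 - \frac{6748}{1797}\right)^{2} = \left(\frac{453284}{1797}\right)^{2} = \frac{205466384656}{3229209}$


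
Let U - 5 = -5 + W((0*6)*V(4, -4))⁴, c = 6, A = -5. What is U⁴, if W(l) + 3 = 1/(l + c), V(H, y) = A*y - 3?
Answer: 48661191875666868481/2821109907456 ≈ 1.7249e+7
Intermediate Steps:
V(H, y) = -3 - 5*y (V(H, y) = -5*y - 3 = -3 - 5*y)
W(l) = -3 + 1/(6 + l) (W(l) = -3 + 1/(l + 6) = -3 + 1/(6 + l))
U = 83521/1296 (U = 5 + (-5 + ((-17 - 3*0*6*(-3 - 5*(-4)))/(6 + (0*6)*(-3 - 5*(-4))))⁴) = 5 + (-5 + ((-17 - 0*(-3 + 20))/(6 + 0*(-3 + 20)))⁴) = 5 + (-5 + ((-17 - 0*17)/(6 + 0*17))⁴) = 5 + (-5 + ((-17 - 3*0)/(6 + 0))⁴) = 5 + (-5 + ((-17 + 0)/6)⁴) = 5 + (-5 + ((⅙)*(-17))⁴) = 5 + (-5 + (-17/6)⁴) = 5 + (-5 + 83521/1296) = 5 + 77041/1296 = 83521/1296 ≈ 64.445)
U⁴ = (83521/1296)⁴ = 48661191875666868481/2821109907456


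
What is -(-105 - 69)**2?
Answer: -30276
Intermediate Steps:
-(-105 - 69)**2 = -1*(-174)**2 = -1*30276 = -30276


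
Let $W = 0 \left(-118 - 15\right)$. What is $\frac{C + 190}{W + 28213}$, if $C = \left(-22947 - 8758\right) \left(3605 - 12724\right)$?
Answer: $\frac{289118085}{28213} \approx 10248.0$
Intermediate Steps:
$W = 0$ ($W = 0 \left(-133\right) = 0$)
$C = 289117895$ ($C = \left(-31705\right) \left(-9119\right) = 289117895$)
$\frac{C + 190}{W + 28213} = \frac{289117895 + 190}{0 + 28213} = \frac{289118085}{28213}$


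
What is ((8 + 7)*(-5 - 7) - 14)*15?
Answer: -2910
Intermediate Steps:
((8 + 7)*(-5 - 7) - 14)*15 = (15*(-12) - 14)*15 = (-180 - 14)*15 = -194*15 = -2910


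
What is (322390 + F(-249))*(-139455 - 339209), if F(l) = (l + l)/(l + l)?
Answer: -154316965624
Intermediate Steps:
F(l) = 1 (F(l) = (2*l)/((2*l)) = (2*l)*(1/(2*l)) = 1)
(322390 + F(-249))*(-139455 - 339209) = (322390 + 1)*(-139455 - 339209) = 322391*(-478664) = -154316965624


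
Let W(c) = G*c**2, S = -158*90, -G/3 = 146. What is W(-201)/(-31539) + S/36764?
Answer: 54176162571/96624983 ≈ 560.68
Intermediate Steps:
G = -438 (G = -3*146 = -438)
S = -14220
W(c) = -438*c**2
W(-201)/(-31539) + S/36764 = -438*(-201)**2/(-31539) - 14220/36764 = -438*40401*(-1/31539) - 14220*1/36764 = -17695638*(-1/31539) - 3555/9191 = 5898546/10513 - 3555/9191 = 54176162571/96624983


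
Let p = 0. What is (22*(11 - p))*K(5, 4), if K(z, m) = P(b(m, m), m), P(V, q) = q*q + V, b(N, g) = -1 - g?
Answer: 2662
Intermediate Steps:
P(V, q) = V + q² (P(V, q) = q² + V = V + q²)
K(z, m) = -1 + m² - m (K(z, m) = (-1 - m) + m² = -1 + m² - m)
(22*(11 - p))*K(5, 4) = (22*(11 - 1*0))*(-1 + 4² - 1*4) = (22*(11 + 0))*(-1 + 16 - 4) = (22*11)*11 = 242*11 = 2662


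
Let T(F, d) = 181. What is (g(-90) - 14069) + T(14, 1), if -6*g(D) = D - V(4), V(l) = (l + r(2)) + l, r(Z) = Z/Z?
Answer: -27743/2 ≈ -13872.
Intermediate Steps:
r(Z) = 1
V(l) = 1 + 2*l (V(l) = (l + 1) + l = (1 + l) + l = 1 + 2*l)
g(D) = 3/2 - D/6 (g(D) = -(D - (1 + 2*4))/6 = -(D - (1 + 8))/6 = -(D - 1*9)/6 = -(D - 9)/6 = -(-9 + D)/6 = 3/2 - D/6)
(g(-90) - 14069) + T(14, 1) = ((3/2 - ⅙*(-90)) - 14069) + 181 = ((3/2 + 15) - 14069) + 181 = (33/2 - 14069) + 181 = -28105/2 + 181 = -27743/2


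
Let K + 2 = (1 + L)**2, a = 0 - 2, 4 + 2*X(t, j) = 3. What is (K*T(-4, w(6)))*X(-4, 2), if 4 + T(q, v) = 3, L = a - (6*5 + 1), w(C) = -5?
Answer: 511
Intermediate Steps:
X(t, j) = -1/2 (X(t, j) = -2 + (1/2)*3 = -2 + 3/2 = -1/2)
a = -2
L = -33 (L = -2 - (6*5 + 1) = -2 - (30 + 1) = -2 - 1*31 = -2 - 31 = -33)
T(q, v) = -1 (T(q, v) = -4 + 3 = -1)
K = 1022 (K = -2 + (1 - 33)**2 = -2 + (-32)**2 = -2 + 1024 = 1022)
(K*T(-4, w(6)))*X(-4, 2) = (1022*(-1))*(-1/2) = -1022*(-1/2) = 511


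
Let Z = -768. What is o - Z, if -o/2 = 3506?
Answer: -6244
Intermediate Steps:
o = -7012 (o = -2*3506 = -7012)
o - Z = -7012 - 1*(-768) = -7012 + 768 = -6244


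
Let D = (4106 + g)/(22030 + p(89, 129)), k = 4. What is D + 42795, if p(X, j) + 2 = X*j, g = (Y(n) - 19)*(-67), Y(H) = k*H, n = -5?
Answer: 1434024374/33509 ≈ 42795.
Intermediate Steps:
Y(H) = 4*H
g = 2613 (g = (4*(-5) - 19)*(-67) = (-20 - 19)*(-67) = -39*(-67) = 2613)
p(X, j) = -2 + X*j
D = 6719/33509 (D = (4106 + 2613)/(22030 + (-2 + 89*129)) = 6719/(22030 + (-2 + 11481)) = 6719/(22030 + 11479) = 6719/33509 ≈ 0.20051)
D + 42795 = 6719/33509 + 42795 = 1434024374/33509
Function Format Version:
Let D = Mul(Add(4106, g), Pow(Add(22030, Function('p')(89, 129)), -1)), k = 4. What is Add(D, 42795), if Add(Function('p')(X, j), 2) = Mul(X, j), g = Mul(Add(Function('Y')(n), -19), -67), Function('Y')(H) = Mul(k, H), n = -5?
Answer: Rational(1434024374, 33509) ≈ 42795.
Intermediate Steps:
Function('Y')(H) = Mul(4, H)
g = 2613 (g = Mul(Add(Mul(4, -5), -19), -67) = Mul(Add(-20, -19), -67) = Mul(-39, -67) = 2613)
Function('p')(X, j) = Add(-2, Mul(X, j))
D = Rational(6719, 33509) (D = Mul(Add(4106, 2613), Pow(Add(22030, Add(-2, Mul(89, 129))), -1)) = Mul(6719, Pow(Add(22030, Add(-2, 11481)), -1)) = Mul(6719, Pow(Add(22030, 11479), -1)) = Mul(6719, Pow(33509, -1)) = Mul(6719, Rational(1, 33509)) = Rational(6719, 33509) ≈ 0.20051)
Add(D, 42795) = Add(Rational(6719, 33509), 42795) = Rational(1434024374, 33509)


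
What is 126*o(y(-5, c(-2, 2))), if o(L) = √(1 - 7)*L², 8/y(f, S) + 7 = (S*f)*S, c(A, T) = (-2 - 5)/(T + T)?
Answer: 32768*I*√6/2023 ≈ 39.676*I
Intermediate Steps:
c(A, T) = -7/(2*T) (c(A, T) = -7*1/(2*T) = -7/(2*T))
y(f, S) = 8/(-7 + f*S²) (y(f, S) = 8/(-7 + (S*f)*S) = 8/(-7 + f*S²))
o(L) = I*√6*L² (o(L) = √(-6)*L² = (I*√6)*L² = I*√6*L²)
126*o(y(-5, c(-2, 2))) = 126*(I*√6*(8/(-7 - 5*(-7/2/2)²))²) = 126*(I*√6*(8/(-7 - 5*(-7/2*½)²))²) = 126*(I*√6*(8/(-7 - 5*(-7/4)²))²) = 126*(I*√6*(8/(-7 - 5*49/16))²) = 126*(I*√6*(8/(-7 - 245/16))²) = 126*(I*√6*(8/(-357/16))²) = 126*(I*√6*(8*(-16/357))²) = 126*(I*√6*(-128/357)²) = 126*(I*√6*(16384/127449)) = 126*(16384*I*√6/127449) = 32768*I*√6/2023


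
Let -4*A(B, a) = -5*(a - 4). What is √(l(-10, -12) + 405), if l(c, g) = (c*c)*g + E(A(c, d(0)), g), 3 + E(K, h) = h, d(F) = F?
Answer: 9*I*√10 ≈ 28.461*I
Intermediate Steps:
A(B, a) = -5 + 5*a/4 (A(B, a) = -(-5)*(a - 4)/4 = -(-5)*(-4 + a)/4 = -(20 - 5*a)/4 = -5 + 5*a/4)
E(K, h) = -3 + h
l(c, g) = -3 + g + g*c² (l(c, g) = (c*c)*g + (-3 + g) = c²*g + (-3 + g) = g*c² + (-3 + g) = -3 + g + g*c²)
√(l(-10, -12) + 405) = √((-3 - 12 - 12*(-10)²) + 405) = √((-3 - 12 - 12*100) + 405) = √((-3 - 12 - 1200) + 405) = √(-1215 + 405) = √(-810) = 9*I*√10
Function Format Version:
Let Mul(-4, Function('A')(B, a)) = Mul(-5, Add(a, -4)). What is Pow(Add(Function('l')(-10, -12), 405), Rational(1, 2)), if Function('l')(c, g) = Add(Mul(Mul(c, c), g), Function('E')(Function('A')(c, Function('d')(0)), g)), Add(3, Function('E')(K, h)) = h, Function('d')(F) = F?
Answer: Mul(9, I, Pow(10, Rational(1, 2))) ≈ Mul(28.461, I)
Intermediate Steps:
Function('A')(B, a) = Add(-5, Mul(Rational(5, 4), a)) (Function('A')(B, a) = Mul(Rational(-1, 4), Mul(-5, Add(a, -4))) = Mul(Rational(-1, 4), Mul(-5, Add(-4, a))) = Mul(Rational(-1, 4), Add(20, Mul(-5, a))) = Add(-5, Mul(Rational(5, 4), a)))
Function('E')(K, h) = Add(-3, h)
Function('l')(c, g) = Add(-3, g, Mul(g, Pow(c, 2))) (Function('l')(c, g) = Add(Mul(Mul(c, c), g), Add(-3, g)) = Add(Mul(Pow(c, 2), g), Add(-3, g)) = Add(Mul(g, Pow(c, 2)), Add(-3, g)) = Add(-3, g, Mul(g, Pow(c, 2))))
Pow(Add(Function('l')(-10, -12), 405), Rational(1, 2)) = Pow(Add(Add(-3, -12, Mul(-12, Pow(-10, 2))), 405), Rational(1, 2)) = Pow(Add(Add(-3, -12, Mul(-12, 100)), 405), Rational(1, 2)) = Pow(Add(Add(-3, -12, -1200), 405), Rational(1, 2)) = Pow(Add(-1215, 405), Rational(1, 2)) = Pow(-810, Rational(1, 2)) = Mul(9, I, Pow(10, Rational(1, 2)))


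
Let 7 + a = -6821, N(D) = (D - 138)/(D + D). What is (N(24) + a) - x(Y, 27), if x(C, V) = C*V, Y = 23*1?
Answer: -59611/8 ≈ -7451.4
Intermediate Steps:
Y = 23
N(D) = (-138 + D)/(2*D) (N(D) = (-138 + D)/((2*D)) = (-138 + D)*(1/(2*D)) = (-138 + D)/(2*D))
a = -6828 (a = -7 - 6821 = -6828)
(N(24) + a) - x(Y, 27) = ((1/2)*(-138 + 24)/24 - 6828) - 23*27 = ((1/2)*(1/24)*(-114) - 6828) - 1*621 = (-19/8 - 6828) - 621 = -54643/8 - 621 = -59611/8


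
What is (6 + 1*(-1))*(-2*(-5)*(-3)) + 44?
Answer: -106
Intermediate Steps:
(6 + 1*(-1))*(-2*(-5)*(-3)) + 44 = (6 - 1)*(10*(-3)) + 44 = 5*(-30) + 44 = -150 + 44 = -106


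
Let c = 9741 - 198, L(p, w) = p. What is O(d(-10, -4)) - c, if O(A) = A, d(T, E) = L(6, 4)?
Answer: -9537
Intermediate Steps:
d(T, E) = 6
c = 9543
O(d(-10, -4)) - c = 6 - 1*9543 = 6 - 9543 = -9537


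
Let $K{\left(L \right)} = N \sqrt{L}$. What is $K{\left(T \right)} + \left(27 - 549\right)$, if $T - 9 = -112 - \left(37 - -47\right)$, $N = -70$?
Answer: $-522 - 70 i \sqrt{187} \approx -522.0 - 957.24 i$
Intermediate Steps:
$T = -187$ ($T = 9 - \left(149 + 47\right) = 9 - 196 = -187$)
$K{\left(L \right)} = - 70 \sqrt{L}$
$K{\left(T \right)} + \left(27 - 549\right) = - 70 \sqrt{-187} + \left(27 - 549\right) = - 70 i \sqrt{187} + \left(27 - 549\right) = - 70 i \sqrt{187} - 522 = -522 - 70 i \sqrt{187}$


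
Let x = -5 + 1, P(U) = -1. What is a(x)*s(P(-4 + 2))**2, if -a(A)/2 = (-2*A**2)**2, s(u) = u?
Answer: -2048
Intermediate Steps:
x = -4
a(A) = -8*A**4 (a(A) = -2*4*A**4 = -8*A**4)
a(x)*s(P(-4 + 2))**2 = -8*(-4)**4*(-1)**2 = -8*256*1 = -2048*1 = -2048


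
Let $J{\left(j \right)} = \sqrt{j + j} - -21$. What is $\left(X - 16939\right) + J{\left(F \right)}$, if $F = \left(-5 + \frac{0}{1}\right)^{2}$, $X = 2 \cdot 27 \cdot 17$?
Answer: $-16000 + 5 \sqrt{2} \approx -15993.0$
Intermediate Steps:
$X = 918$ ($X = 54 \cdot 17 = 918$)
$F = 25$ ($F = \left(-5 + 0 \cdot 1\right)^{2} = \left(-5 + 0\right)^{2} = \left(-5\right)^{2} = 25$)
$J{\left(j \right)} = 21 + \sqrt{2} \sqrt{j}$ ($J{\left(j \right)} = \sqrt{2 j} + 21 = \sqrt{2} \sqrt{j} + 21 = 21 + \sqrt{2} \sqrt{j}$)
$\left(X - 16939\right) + J{\left(F \right)} = \left(918 - 16939\right) + \left(21 + \sqrt{2} \sqrt{25}\right) = \left(918 - 16939\right) + \left(21 + \sqrt{2} \cdot 5\right) = \left(918 - 16939\right) + \left(21 + 5 \sqrt{2}\right) = -16021 + \left(21 + 5 \sqrt{2}\right) = -16000 + 5 \sqrt{2}$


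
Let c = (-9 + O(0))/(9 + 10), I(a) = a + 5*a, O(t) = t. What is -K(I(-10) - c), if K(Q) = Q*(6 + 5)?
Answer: 12441/19 ≈ 654.79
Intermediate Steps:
I(a) = 6*a
c = -9/19 (c = (-9 + 0)/(9 + 10) = -9/19 ≈ -0.47368)
K(Q) = 11*Q (K(Q) = Q*11 = 11*Q)
-K(I(-10) - c) = -11*(6*(-10) - 1*(-9/19)) = -11*(-60 + 9/19) = -11*(-1131)/19 = -1*(-12441/19) = 12441/19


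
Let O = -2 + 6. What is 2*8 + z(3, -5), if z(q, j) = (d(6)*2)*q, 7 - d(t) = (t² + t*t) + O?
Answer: -398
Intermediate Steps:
O = 4
d(t) = 3 - 2*t² (d(t) = 7 - ((t² + t*t) + 4) = 7 - ((t² + t²) + 4) = 7 - (2*t² + 4) = 7 - (4 + 2*t²) = 7 + (-4 - 2*t²) = 3 - 2*t²)
z(q, j) = -138*q (z(q, j) = ((3 - 2*6²)*2)*q = ((3 - 2*36)*2)*q = ((3 - 72)*2)*q = (-69*2)*q = -138*q)
2*8 + z(3, -5) = 2*8 - 138*3 = 16 - 414 = -398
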